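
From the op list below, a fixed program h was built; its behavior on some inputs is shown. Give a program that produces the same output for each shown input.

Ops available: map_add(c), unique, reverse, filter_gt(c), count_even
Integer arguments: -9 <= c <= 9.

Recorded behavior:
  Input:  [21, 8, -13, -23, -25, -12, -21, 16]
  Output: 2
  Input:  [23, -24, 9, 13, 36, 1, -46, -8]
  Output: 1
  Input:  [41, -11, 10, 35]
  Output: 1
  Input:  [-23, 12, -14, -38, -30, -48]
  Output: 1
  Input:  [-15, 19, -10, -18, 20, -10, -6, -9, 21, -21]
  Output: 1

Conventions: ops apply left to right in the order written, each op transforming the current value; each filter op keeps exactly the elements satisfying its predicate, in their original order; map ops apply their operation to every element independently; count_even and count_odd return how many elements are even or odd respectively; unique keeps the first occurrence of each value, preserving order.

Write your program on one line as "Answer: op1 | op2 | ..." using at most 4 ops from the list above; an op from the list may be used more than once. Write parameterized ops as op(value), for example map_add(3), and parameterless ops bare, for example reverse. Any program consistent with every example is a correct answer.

map_add(2) | reverse | filter_gt(-1) | count_even

Check, running the answer program on each example:
  [21, 8, -13, -23, -25, -12, -21, 16] -> [23, 10, -11, -21, -23, -10, -19, 18] -> [18, -19, -10, -23, -21, -11, 10, 23] -> [18, 10, 23] -> 2
  [23, -24, 9, 13, 36, 1, -46, -8] -> [25, -22, 11, 15, 38, 3, -44, -6] -> [-6, -44, 3, 38, 15, 11, -22, 25] -> [3, 38, 15, 11, 25] -> 1
  [41, -11, 10, 35] -> [43, -9, 12, 37] -> [37, 12, -9, 43] -> [37, 12, 43] -> 1
  [-23, 12, -14, -38, -30, -48] -> [-21, 14, -12, -36, -28, -46] -> [-46, -28, -36, -12, 14, -21] -> [14] -> 1
  [-15, 19, -10, -18, 20, -10, -6, -9, 21, -21] -> [-13, 21, -8, -16, 22, -8, -4, -7, 23, -19] -> [-19, 23, -7, -4, -8, 22, -16, -8, 21, -13] -> [23, 22, 21] -> 1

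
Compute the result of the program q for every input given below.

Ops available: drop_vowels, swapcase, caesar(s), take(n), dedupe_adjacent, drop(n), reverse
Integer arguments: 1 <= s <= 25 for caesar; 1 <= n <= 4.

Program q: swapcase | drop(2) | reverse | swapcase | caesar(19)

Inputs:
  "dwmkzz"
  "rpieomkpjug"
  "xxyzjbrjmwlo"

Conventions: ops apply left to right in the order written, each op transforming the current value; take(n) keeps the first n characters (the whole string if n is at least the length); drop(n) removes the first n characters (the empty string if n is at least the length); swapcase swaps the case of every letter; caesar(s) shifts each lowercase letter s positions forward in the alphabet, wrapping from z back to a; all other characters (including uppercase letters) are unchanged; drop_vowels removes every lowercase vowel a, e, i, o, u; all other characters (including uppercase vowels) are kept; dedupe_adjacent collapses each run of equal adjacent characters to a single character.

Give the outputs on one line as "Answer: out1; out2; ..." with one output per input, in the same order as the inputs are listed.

"ssdf"; "zncidfhxb"; "hepfckucsr"

Execution, op by op:
  "dwmkzz" -> "DWMKZZ" -> "MKZZ" -> "ZZKM" -> "zzkm" -> "ssdf"
  "rpieomkpjug" -> "RPIEOMKPJUG" -> "IEOMKPJUG" -> "GUJPKMOEI" -> "gujpkmoei" -> "zncidfhxb"
  "xxyzjbrjmwlo" -> "XXYZJBRJMWLO" -> "YZJBRJMWLO" -> "OLWMJRBJZY" -> "olwmjrbjzy" -> "hepfckucsr"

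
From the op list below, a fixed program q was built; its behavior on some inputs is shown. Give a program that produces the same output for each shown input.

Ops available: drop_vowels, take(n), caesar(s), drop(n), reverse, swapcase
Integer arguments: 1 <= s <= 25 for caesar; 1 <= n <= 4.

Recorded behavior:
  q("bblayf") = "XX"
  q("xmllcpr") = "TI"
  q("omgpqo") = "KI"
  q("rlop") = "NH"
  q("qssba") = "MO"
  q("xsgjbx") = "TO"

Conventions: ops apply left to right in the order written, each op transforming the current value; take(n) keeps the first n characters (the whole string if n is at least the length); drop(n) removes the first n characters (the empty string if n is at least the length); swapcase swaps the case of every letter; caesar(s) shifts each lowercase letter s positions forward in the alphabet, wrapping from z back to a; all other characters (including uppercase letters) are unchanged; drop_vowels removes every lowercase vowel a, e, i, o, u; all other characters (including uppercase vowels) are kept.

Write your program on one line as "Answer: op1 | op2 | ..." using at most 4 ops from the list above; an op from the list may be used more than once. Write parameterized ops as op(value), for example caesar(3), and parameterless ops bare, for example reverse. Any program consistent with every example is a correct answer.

caesar(22) | swapcase | take(2)

Check, running the answer program on each example:
  "bblayf" -> "xxhwub" -> "XXHWUB" -> "XX"
  "xmllcpr" -> "tihhyln" -> "TIHHYLN" -> "TI"
  "omgpqo" -> "kiclmk" -> "KICLMK" -> "KI"
  "rlop" -> "nhkl" -> "NHKL" -> "NH"
  "qssba" -> "mooxw" -> "MOOXW" -> "MO"
  "xsgjbx" -> "tocfxt" -> "TOCFXT" -> "TO"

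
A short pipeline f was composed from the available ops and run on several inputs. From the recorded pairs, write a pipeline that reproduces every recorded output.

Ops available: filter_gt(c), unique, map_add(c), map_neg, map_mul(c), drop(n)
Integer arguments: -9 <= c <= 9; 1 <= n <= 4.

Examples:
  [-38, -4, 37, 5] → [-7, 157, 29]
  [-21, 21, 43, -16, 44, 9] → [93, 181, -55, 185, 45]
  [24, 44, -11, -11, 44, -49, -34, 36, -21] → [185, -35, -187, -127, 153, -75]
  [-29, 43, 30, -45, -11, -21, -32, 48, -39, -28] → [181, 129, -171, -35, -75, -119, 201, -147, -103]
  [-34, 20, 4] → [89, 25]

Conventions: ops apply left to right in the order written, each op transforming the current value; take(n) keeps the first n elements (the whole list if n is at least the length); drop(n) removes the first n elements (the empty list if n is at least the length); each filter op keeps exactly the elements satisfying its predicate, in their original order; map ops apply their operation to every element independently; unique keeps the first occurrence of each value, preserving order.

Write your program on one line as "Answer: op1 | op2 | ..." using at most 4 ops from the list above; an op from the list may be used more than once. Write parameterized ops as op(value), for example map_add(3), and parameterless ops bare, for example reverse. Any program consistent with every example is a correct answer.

map_mul(4) | drop(1) | unique | map_add(9)

Check, running the answer program on each example:
  [-38, -4, 37, 5] -> [-152, -16, 148, 20] -> [-16, 148, 20] -> [-16, 148, 20] -> [-7, 157, 29]
  [-21, 21, 43, -16, 44, 9] -> [-84, 84, 172, -64, 176, 36] -> [84, 172, -64, 176, 36] -> [84, 172, -64, 176, 36] -> [93, 181, -55, 185, 45]
  [24, 44, -11, -11, 44, -49, -34, 36, -21] -> [96, 176, -44, -44, 176, -196, -136, 144, -84] -> [176, -44, -44, 176, -196, -136, 144, -84] -> [176, -44, -196, -136, 144, -84] -> [185, -35, -187, -127, 153, -75]
  [-29, 43, 30, -45, -11, -21, -32, 48, -39, -28] -> [-116, 172, 120, -180, -44, -84, -128, 192, -156, -112] -> [172, 120, -180, -44, -84, -128, 192, -156, -112] -> [172, 120, -180, -44, -84, -128, 192, -156, -112] -> [181, 129, -171, -35, -75, -119, 201, -147, -103]
  [-34, 20, 4] -> [-136, 80, 16] -> [80, 16] -> [80, 16] -> [89, 25]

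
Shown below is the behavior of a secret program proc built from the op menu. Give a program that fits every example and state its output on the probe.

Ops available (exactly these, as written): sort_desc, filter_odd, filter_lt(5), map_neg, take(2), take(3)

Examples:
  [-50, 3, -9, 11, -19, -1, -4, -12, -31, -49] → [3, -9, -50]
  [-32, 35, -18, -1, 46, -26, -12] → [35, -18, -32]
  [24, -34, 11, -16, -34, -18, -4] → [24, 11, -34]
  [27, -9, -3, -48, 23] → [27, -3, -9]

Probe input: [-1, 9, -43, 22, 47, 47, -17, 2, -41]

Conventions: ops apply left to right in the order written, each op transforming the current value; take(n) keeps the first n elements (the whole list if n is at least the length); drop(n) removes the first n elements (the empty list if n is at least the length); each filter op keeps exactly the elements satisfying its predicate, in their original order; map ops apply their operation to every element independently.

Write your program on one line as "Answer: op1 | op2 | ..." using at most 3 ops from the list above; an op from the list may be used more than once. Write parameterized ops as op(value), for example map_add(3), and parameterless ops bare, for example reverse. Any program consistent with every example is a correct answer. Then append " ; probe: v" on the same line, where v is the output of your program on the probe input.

take(3) | sort_desc ; probe: [9, -1, -43]

Check, running the answer program on each example:
  [-50, 3, -9, 11, -19, -1, -4, -12, -31, -49] -> [-50, 3, -9] -> [3, -9, -50]
  [-32, 35, -18, -1, 46, -26, -12] -> [-32, 35, -18] -> [35, -18, -32]
  [24, -34, 11, -16, -34, -18, -4] -> [24, -34, 11] -> [24, 11, -34]
  [27, -9, -3, -48, 23] -> [27, -9, -3] -> [27, -3, -9]
  probe: [-1, 9, -43, 22, 47, 47, -17, 2, -41] -> [-1, 9, -43] -> [9, -1, -43]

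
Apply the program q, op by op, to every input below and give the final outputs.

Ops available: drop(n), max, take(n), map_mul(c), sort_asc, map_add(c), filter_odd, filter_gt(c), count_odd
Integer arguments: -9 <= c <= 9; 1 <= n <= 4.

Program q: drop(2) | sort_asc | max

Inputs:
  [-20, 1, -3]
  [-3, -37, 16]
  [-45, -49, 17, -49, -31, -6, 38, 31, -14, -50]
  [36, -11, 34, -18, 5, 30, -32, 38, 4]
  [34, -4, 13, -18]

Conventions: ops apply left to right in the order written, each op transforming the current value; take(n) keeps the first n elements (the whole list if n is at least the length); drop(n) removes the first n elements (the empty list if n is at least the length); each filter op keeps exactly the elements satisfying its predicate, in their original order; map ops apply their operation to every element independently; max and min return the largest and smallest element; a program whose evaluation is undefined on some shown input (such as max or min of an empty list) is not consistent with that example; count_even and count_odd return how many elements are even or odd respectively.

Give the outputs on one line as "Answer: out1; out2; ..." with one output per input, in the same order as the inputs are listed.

Execution, op by op:
  [-20, 1, -3] -> [-3] -> [-3] -> -3
  [-3, -37, 16] -> [16] -> [16] -> 16
  [-45, -49, 17, -49, -31, -6, 38, 31, -14, -50] -> [17, -49, -31, -6, 38, 31, -14, -50] -> [-50, -49, -31, -14, -6, 17, 31, 38] -> 38
  [36, -11, 34, -18, 5, 30, -32, 38, 4] -> [34, -18, 5, 30, -32, 38, 4] -> [-32, -18, 4, 5, 30, 34, 38] -> 38
  [34, -4, 13, -18] -> [13, -18] -> [-18, 13] -> 13

-3; 16; 38; 38; 13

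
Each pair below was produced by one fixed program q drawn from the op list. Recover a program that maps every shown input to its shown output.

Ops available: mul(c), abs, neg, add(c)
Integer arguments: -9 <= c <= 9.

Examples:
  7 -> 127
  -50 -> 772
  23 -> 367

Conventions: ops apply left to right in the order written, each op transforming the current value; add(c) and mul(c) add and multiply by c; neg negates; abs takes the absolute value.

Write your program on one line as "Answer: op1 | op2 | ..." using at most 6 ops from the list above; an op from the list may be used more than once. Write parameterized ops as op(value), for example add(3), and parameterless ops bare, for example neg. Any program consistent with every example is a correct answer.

abs | mul(-5) | add(-7) | mul(-3) | add(1)

Check, running the answer program on each example:
  7 -> 7 -> -35 -> -42 -> 126 -> 127
  -50 -> 50 -> -250 -> -257 -> 771 -> 772
  23 -> 23 -> -115 -> -122 -> 366 -> 367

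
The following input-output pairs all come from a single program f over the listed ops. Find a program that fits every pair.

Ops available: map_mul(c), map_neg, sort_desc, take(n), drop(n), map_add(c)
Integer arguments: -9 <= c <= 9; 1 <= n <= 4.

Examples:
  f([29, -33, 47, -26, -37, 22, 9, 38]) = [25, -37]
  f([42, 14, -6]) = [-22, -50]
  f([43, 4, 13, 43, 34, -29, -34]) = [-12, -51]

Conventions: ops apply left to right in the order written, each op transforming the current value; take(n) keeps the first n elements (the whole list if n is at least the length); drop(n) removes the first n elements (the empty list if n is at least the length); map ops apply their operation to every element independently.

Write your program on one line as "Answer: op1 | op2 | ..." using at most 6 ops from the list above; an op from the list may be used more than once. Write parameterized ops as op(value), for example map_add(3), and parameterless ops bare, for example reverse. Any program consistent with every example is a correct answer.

map_add(9) | map_add(-8) | map_neg | map_add(-7) | take(2) | sort_desc

Check, running the answer program on each example:
  [29, -33, 47, -26, -37, 22, 9, 38] -> [38, -24, 56, -17, -28, 31, 18, 47] -> [30, -32, 48, -25, -36, 23, 10, 39] -> [-30, 32, -48, 25, 36, -23, -10, -39] -> [-37, 25, -55, 18, 29, -30, -17, -46] -> [-37, 25] -> [25, -37]
  [42, 14, -6] -> [51, 23, 3] -> [43, 15, -5] -> [-43, -15, 5] -> [-50, -22, -2] -> [-50, -22] -> [-22, -50]
  [43, 4, 13, 43, 34, -29, -34] -> [52, 13, 22, 52, 43, -20, -25] -> [44, 5, 14, 44, 35, -28, -33] -> [-44, -5, -14, -44, -35, 28, 33] -> [-51, -12, -21, -51, -42, 21, 26] -> [-51, -12] -> [-12, -51]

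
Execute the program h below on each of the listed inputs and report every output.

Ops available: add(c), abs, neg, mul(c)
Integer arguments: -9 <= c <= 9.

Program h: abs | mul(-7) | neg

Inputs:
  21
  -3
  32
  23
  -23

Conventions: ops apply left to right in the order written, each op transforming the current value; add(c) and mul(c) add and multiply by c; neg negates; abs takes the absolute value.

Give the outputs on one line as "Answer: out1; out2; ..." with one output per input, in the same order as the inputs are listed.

147; 21; 224; 161; 161

Execution, op by op:
  21 -> 21 -> -147 -> 147
  -3 -> 3 -> -21 -> 21
  32 -> 32 -> -224 -> 224
  23 -> 23 -> -161 -> 161
  -23 -> 23 -> -161 -> 161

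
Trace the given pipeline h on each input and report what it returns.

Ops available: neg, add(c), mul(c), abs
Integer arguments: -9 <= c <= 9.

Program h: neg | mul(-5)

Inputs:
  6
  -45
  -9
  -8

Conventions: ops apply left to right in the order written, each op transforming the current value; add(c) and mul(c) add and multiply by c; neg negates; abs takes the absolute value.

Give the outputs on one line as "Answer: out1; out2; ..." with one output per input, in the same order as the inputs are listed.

Execution, op by op:
  6 -> -6 -> 30
  -45 -> 45 -> -225
  -9 -> 9 -> -45
  -8 -> 8 -> -40

30; -225; -45; -40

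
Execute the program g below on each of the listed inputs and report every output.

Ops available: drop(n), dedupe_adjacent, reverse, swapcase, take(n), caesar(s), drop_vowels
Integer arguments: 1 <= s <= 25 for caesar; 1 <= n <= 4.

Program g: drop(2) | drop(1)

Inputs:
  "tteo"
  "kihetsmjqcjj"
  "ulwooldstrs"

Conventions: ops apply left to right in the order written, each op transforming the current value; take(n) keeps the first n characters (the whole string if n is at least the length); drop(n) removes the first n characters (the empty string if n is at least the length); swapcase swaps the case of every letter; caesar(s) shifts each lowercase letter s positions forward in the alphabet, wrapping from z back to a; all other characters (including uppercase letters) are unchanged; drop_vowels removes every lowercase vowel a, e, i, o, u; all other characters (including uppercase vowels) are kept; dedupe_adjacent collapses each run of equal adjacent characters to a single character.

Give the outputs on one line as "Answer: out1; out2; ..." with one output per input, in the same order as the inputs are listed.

Execution, op by op:
  "tteo" -> "eo" -> "o"
  "kihetsmjqcjj" -> "hetsmjqcjj" -> "etsmjqcjj"
  "ulwooldstrs" -> "wooldstrs" -> "ooldstrs"

"o"; "etsmjqcjj"; "ooldstrs"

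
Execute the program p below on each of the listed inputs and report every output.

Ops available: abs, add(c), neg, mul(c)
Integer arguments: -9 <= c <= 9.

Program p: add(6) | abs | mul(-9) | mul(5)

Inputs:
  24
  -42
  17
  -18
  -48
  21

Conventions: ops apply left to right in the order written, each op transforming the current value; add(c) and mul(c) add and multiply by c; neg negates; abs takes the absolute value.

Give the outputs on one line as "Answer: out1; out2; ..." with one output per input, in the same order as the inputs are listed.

Execution, op by op:
  24 -> 30 -> 30 -> -270 -> -1350
  -42 -> -36 -> 36 -> -324 -> -1620
  17 -> 23 -> 23 -> -207 -> -1035
  -18 -> -12 -> 12 -> -108 -> -540
  -48 -> -42 -> 42 -> -378 -> -1890
  21 -> 27 -> 27 -> -243 -> -1215

-1350; -1620; -1035; -540; -1890; -1215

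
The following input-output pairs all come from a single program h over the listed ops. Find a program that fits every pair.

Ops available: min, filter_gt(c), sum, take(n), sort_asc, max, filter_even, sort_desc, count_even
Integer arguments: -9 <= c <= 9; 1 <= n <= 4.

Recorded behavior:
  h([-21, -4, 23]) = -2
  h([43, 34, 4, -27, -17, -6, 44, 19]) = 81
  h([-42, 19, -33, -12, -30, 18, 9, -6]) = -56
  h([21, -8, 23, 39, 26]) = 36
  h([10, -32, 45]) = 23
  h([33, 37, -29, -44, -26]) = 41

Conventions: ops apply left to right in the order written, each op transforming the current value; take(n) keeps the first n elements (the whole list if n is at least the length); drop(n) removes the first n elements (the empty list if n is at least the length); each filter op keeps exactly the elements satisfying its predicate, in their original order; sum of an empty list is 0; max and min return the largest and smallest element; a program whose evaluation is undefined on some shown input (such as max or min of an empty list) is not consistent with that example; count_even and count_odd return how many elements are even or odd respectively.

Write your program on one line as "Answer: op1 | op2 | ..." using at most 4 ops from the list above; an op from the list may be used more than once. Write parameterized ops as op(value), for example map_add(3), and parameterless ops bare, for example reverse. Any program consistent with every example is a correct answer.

take(3) | sort_desc | sum

Check, running the answer program on each example:
  [-21, -4, 23] -> [-21, -4, 23] -> [23, -4, -21] -> -2
  [43, 34, 4, -27, -17, -6, 44, 19] -> [43, 34, 4] -> [43, 34, 4] -> 81
  [-42, 19, -33, -12, -30, 18, 9, -6] -> [-42, 19, -33] -> [19, -33, -42] -> -56
  [21, -8, 23, 39, 26] -> [21, -8, 23] -> [23, 21, -8] -> 36
  [10, -32, 45] -> [10, -32, 45] -> [45, 10, -32] -> 23
  [33, 37, -29, -44, -26] -> [33, 37, -29] -> [37, 33, -29] -> 41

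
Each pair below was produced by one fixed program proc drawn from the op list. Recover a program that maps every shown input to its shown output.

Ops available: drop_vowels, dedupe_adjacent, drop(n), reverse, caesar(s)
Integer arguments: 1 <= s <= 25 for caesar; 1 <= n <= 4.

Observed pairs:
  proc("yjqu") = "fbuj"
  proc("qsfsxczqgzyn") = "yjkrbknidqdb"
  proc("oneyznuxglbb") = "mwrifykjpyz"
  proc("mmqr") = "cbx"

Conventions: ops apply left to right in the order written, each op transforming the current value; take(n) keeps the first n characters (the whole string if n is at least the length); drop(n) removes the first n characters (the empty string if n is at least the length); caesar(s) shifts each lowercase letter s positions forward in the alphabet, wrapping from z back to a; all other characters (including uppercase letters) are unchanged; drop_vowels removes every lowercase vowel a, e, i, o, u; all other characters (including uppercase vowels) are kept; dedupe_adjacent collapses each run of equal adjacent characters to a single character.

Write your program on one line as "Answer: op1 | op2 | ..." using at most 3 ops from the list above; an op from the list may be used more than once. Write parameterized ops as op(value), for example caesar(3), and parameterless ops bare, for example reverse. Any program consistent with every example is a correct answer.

caesar(11) | reverse | dedupe_adjacent

Check, running the answer program on each example:
  "yjqu" -> "jubf" -> "fbuj" -> "fbuj"
  "qsfsxczqgzyn" -> "bdqdinkbrkjy" -> "yjkrbknidqdb" -> "yjkrbknidqdb"
  "oneyznuxglbb" -> "zypjkyfirwmm" -> "mmwrifykjpyz" -> "mwrifykjpyz"
  "mmqr" -> "xxbc" -> "cbxx" -> "cbx"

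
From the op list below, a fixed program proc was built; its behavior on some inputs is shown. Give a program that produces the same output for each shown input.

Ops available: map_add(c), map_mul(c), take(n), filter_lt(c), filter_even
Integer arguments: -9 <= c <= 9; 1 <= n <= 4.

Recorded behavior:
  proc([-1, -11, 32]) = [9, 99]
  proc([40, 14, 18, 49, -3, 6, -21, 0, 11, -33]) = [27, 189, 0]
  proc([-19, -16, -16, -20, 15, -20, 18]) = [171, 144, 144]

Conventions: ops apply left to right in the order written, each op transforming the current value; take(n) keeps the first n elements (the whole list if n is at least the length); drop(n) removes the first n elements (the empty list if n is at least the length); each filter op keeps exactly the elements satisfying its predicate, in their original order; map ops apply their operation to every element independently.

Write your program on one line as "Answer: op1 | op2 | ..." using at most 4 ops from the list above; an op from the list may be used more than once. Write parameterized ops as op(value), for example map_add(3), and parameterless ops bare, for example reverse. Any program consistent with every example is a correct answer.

filter_lt(4) | take(3) | map_mul(-9)

Check, running the answer program on each example:
  [-1, -11, 32] -> [-1, -11] -> [-1, -11] -> [9, 99]
  [40, 14, 18, 49, -3, 6, -21, 0, 11, -33] -> [-3, -21, 0, -33] -> [-3, -21, 0] -> [27, 189, 0]
  [-19, -16, -16, -20, 15, -20, 18] -> [-19, -16, -16, -20, -20] -> [-19, -16, -16] -> [171, 144, 144]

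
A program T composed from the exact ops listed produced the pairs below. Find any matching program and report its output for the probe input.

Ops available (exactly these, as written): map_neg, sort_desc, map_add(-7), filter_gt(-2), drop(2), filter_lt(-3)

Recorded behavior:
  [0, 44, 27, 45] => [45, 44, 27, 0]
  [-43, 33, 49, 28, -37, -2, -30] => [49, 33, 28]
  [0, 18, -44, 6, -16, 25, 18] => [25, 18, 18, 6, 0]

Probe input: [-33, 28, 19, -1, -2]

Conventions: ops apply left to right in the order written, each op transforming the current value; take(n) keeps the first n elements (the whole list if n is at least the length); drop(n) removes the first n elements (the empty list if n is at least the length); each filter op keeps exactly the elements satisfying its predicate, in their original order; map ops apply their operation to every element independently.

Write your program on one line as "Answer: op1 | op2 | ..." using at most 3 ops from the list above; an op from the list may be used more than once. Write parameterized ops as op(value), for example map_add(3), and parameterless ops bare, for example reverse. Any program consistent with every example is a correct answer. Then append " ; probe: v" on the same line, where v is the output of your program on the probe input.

filter_gt(-2) | sort_desc ; probe: [28, 19, -1]

Check, running the answer program on each example:
  [0, 44, 27, 45] -> [0, 44, 27, 45] -> [45, 44, 27, 0]
  [-43, 33, 49, 28, -37, -2, -30] -> [33, 49, 28] -> [49, 33, 28]
  [0, 18, -44, 6, -16, 25, 18] -> [0, 18, 6, 25, 18] -> [25, 18, 18, 6, 0]
  probe: [-33, 28, 19, -1, -2] -> [28, 19, -1] -> [28, 19, -1]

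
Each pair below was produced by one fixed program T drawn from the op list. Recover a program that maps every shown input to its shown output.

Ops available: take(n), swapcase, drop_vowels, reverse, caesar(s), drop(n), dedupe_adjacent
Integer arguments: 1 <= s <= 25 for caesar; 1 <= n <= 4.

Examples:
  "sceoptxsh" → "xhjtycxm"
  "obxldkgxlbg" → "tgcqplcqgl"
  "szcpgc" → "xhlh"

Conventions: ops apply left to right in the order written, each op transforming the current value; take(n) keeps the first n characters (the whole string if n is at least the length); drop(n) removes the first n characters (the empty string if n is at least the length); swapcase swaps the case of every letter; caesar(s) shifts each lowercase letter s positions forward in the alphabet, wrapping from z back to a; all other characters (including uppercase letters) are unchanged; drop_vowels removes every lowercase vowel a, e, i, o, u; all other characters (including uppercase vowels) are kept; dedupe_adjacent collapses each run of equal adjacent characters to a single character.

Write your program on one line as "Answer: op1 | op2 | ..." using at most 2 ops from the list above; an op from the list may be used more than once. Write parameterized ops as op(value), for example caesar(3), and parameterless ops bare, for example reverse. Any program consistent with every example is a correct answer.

caesar(5) | drop_vowels

Check, running the answer program on each example:
  "sceoptxsh" -> "xhjtuycxm" -> "xhjtycxm"
  "obxldkgxlbg" -> "tgcqiplcqgl" -> "tgcqplcqgl"
  "szcpgc" -> "xehulh" -> "xhlh"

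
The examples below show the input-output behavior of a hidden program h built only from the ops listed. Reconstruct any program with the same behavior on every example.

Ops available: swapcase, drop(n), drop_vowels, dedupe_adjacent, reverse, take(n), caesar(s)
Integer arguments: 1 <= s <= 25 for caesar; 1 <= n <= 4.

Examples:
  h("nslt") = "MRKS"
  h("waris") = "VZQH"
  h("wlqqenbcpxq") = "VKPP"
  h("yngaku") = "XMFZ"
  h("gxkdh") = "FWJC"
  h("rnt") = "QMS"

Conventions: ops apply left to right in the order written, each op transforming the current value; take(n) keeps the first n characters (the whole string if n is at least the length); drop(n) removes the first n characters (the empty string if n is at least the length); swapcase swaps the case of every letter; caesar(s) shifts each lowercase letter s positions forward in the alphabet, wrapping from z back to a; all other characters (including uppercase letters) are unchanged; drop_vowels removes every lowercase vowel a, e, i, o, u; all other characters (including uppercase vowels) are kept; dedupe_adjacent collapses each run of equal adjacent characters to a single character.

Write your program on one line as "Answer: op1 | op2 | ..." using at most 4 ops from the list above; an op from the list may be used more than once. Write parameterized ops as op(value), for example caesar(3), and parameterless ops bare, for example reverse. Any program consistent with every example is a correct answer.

take(4) | caesar(25) | swapcase

Check, running the answer program on each example:
  "nslt" -> "nslt" -> "mrks" -> "MRKS"
  "waris" -> "wari" -> "vzqh" -> "VZQH"
  "wlqqenbcpxq" -> "wlqq" -> "vkpp" -> "VKPP"
  "yngaku" -> "ynga" -> "xmfz" -> "XMFZ"
  "gxkdh" -> "gxkd" -> "fwjc" -> "FWJC"
  "rnt" -> "rnt" -> "qms" -> "QMS"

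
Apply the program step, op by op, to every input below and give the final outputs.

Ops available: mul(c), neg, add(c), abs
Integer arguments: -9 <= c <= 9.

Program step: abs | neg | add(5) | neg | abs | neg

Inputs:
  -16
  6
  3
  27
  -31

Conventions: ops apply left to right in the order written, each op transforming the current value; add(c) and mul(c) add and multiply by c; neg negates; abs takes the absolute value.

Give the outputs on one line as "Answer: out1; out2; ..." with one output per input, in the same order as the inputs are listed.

Execution, op by op:
  -16 -> 16 -> -16 -> -11 -> 11 -> 11 -> -11
  6 -> 6 -> -6 -> -1 -> 1 -> 1 -> -1
  3 -> 3 -> -3 -> 2 -> -2 -> 2 -> -2
  27 -> 27 -> -27 -> -22 -> 22 -> 22 -> -22
  -31 -> 31 -> -31 -> -26 -> 26 -> 26 -> -26

-11; -1; -2; -22; -26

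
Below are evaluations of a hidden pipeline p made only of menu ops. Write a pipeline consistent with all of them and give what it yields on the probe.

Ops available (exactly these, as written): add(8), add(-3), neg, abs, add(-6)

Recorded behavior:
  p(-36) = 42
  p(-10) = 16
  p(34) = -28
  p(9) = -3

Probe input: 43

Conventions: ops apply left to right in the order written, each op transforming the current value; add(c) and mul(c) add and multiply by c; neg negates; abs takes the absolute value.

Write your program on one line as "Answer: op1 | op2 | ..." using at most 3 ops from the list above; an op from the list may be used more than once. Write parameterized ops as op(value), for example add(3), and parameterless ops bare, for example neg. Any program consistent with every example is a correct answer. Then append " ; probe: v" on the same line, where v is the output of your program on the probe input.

add(-6) | neg ; probe: -37

Check, running the answer program on each example:
  -36 -> -42 -> 42
  -10 -> -16 -> 16
  34 -> 28 -> -28
  9 -> 3 -> -3
  probe: 43 -> 37 -> -37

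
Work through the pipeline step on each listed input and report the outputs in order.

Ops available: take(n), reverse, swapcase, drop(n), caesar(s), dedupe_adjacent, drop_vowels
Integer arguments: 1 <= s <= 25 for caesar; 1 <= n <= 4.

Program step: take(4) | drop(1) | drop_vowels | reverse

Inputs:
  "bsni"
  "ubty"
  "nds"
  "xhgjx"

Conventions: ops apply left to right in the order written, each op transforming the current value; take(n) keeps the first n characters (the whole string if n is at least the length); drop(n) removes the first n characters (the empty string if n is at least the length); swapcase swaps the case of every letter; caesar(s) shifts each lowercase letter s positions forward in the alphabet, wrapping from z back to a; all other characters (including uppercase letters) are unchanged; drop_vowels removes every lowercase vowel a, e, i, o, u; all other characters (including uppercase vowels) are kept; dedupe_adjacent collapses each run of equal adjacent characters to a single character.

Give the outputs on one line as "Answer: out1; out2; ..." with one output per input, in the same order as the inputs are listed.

Execution, op by op:
  "bsni" -> "bsni" -> "sni" -> "sn" -> "ns"
  "ubty" -> "ubty" -> "bty" -> "bty" -> "ytb"
  "nds" -> "nds" -> "ds" -> "ds" -> "sd"
  "xhgjx" -> "xhgj" -> "hgj" -> "hgj" -> "jgh"

"ns"; "ytb"; "sd"; "jgh"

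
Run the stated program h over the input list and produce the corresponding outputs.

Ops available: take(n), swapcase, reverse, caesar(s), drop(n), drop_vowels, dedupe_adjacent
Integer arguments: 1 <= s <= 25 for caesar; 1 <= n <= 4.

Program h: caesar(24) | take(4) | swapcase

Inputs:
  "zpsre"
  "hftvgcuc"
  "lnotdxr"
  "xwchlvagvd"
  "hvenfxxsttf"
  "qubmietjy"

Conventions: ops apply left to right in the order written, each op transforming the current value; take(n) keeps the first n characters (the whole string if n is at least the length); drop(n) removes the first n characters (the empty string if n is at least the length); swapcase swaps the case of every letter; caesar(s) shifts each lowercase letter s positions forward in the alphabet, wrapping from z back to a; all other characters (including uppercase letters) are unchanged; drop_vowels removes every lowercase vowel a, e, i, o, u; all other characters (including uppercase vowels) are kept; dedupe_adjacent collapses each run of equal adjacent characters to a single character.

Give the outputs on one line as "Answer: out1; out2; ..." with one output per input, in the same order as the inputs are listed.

Execution, op by op:
  "zpsre" -> "xnqpc" -> "xnqp" -> "XNQP"
  "hftvgcuc" -> "fdrteasa" -> "fdrt" -> "FDRT"
  "lnotdxr" -> "jlmrbvp" -> "jlmr" -> "JLMR"
  "xwchlvagvd" -> "vuafjtyetb" -> "vuaf" -> "VUAF"
  "hvenfxxsttf" -> "ftcldvvqrrd" -> "ftcl" -> "FTCL"
  "qubmietjy" -> "oszkgcrhw" -> "oszk" -> "OSZK"

"XNQP"; "FDRT"; "JLMR"; "VUAF"; "FTCL"; "OSZK"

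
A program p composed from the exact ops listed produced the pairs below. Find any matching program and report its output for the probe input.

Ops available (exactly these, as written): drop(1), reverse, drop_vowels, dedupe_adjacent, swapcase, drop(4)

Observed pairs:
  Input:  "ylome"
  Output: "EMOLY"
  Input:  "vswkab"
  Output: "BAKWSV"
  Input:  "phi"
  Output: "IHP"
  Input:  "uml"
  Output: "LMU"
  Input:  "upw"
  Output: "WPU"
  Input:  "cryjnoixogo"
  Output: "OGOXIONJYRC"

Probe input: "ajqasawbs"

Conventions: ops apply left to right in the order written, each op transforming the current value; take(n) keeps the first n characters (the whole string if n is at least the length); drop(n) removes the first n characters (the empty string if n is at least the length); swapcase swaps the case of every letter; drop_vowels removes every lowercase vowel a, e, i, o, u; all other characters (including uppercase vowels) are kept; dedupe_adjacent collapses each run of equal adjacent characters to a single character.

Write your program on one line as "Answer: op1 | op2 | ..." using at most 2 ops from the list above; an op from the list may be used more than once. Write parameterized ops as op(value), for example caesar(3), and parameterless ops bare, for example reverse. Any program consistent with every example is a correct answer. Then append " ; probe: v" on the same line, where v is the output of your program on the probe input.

swapcase | reverse ; probe: "SBWASAQJA"

Check, running the answer program on each example:
  "ylome" -> "YLOME" -> "EMOLY"
  "vswkab" -> "VSWKAB" -> "BAKWSV"
  "phi" -> "PHI" -> "IHP"
  "uml" -> "UML" -> "LMU"
  "upw" -> "UPW" -> "WPU"
  "cryjnoixogo" -> "CRYJNOIXOGO" -> "OGOXIONJYRC"
  probe: "ajqasawbs" -> "AJQASAWBS" -> "SBWASAQJA"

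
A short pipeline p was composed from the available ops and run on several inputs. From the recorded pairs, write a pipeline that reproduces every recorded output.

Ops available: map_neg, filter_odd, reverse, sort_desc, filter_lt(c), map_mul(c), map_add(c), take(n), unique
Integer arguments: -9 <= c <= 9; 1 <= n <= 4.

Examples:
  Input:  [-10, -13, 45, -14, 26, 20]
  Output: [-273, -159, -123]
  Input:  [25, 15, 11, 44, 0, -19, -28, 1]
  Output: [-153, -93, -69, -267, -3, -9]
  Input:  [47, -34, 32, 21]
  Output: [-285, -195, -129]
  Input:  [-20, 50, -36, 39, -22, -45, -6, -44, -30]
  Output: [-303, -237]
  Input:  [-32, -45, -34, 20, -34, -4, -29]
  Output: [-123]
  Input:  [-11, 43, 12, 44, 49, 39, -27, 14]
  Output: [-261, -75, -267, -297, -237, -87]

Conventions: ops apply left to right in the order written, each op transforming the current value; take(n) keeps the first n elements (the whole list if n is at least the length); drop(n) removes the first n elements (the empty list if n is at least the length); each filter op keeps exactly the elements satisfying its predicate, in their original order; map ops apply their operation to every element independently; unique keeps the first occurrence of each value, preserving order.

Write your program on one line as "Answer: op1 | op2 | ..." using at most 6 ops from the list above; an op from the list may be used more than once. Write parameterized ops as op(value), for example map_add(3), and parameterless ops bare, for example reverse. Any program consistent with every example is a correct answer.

map_mul(2) | unique | map_add(1) | map_mul(-3) | filter_lt(4)

Check, running the answer program on each example:
  [-10, -13, 45, -14, 26, 20] -> [-20, -26, 90, -28, 52, 40] -> [-20, -26, 90, -28, 52, 40] -> [-19, -25, 91, -27, 53, 41] -> [57, 75, -273, 81, -159, -123] -> [-273, -159, -123]
  [25, 15, 11, 44, 0, -19, -28, 1] -> [50, 30, 22, 88, 0, -38, -56, 2] -> [50, 30, 22, 88, 0, -38, -56, 2] -> [51, 31, 23, 89, 1, -37, -55, 3] -> [-153, -93, -69, -267, -3, 111, 165, -9] -> [-153, -93, -69, -267, -3, -9]
  [47, -34, 32, 21] -> [94, -68, 64, 42] -> [94, -68, 64, 42] -> [95, -67, 65, 43] -> [-285, 201, -195, -129] -> [-285, -195, -129]
  [-20, 50, -36, 39, -22, -45, -6, -44, -30] -> [-40, 100, -72, 78, -44, -90, -12, -88, -60] -> [-40, 100, -72, 78, -44, -90, -12, -88, -60] -> [-39, 101, -71, 79, -43, -89, -11, -87, -59] -> [117, -303, 213, -237, 129, 267, 33, 261, 177] -> [-303, -237]
  [-32, -45, -34, 20, -34, -4, -29] -> [-64, -90, -68, 40, -68, -8, -58] -> [-64, -90, -68, 40, -8, -58] -> [-63, -89, -67, 41, -7, -57] -> [189, 267, 201, -123, 21, 171] -> [-123]
  [-11, 43, 12, 44, 49, 39, -27, 14] -> [-22, 86, 24, 88, 98, 78, -54, 28] -> [-22, 86, 24, 88, 98, 78, -54, 28] -> [-21, 87, 25, 89, 99, 79, -53, 29] -> [63, -261, -75, -267, -297, -237, 159, -87] -> [-261, -75, -267, -297, -237, -87]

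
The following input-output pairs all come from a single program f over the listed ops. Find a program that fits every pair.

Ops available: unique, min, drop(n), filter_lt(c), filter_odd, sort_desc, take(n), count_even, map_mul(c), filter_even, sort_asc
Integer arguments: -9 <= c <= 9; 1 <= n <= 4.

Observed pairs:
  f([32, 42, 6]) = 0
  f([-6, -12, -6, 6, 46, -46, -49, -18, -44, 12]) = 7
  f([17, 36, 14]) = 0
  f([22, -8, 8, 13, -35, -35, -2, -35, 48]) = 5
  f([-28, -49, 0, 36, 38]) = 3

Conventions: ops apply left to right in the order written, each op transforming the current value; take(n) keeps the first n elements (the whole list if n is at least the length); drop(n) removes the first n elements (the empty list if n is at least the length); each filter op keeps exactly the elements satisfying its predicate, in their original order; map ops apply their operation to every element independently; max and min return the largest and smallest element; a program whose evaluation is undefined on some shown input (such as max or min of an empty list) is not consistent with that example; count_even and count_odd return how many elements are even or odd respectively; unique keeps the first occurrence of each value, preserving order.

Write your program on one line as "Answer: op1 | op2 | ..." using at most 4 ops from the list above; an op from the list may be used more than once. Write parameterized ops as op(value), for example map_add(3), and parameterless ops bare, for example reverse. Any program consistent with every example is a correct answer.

map_mul(2) | filter_lt(6) | count_even

Check, running the answer program on each example:
  [32, 42, 6] -> [64, 84, 12] -> [] -> 0
  [-6, -12, -6, 6, 46, -46, -49, -18, -44, 12] -> [-12, -24, -12, 12, 92, -92, -98, -36, -88, 24] -> [-12, -24, -12, -92, -98, -36, -88] -> 7
  [17, 36, 14] -> [34, 72, 28] -> [] -> 0
  [22, -8, 8, 13, -35, -35, -2, -35, 48] -> [44, -16, 16, 26, -70, -70, -4, -70, 96] -> [-16, -70, -70, -4, -70] -> 5
  [-28, -49, 0, 36, 38] -> [-56, -98, 0, 72, 76] -> [-56, -98, 0] -> 3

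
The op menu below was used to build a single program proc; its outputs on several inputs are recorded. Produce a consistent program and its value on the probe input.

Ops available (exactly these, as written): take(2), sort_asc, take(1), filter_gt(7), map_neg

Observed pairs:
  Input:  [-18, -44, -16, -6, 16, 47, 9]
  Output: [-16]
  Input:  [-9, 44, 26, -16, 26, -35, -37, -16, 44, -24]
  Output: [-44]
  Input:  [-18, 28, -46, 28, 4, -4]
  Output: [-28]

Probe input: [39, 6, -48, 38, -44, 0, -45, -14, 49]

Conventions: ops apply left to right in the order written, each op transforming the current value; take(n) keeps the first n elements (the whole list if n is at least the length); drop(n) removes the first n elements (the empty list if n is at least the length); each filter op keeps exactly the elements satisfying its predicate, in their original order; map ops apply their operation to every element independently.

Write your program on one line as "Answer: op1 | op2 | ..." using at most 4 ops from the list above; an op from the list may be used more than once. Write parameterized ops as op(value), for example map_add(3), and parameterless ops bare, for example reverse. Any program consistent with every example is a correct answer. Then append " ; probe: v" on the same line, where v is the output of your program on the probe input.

filter_gt(7) | map_neg | take(1) ; probe: [-39]

Check, running the answer program on each example:
  [-18, -44, -16, -6, 16, 47, 9] -> [16, 47, 9] -> [-16, -47, -9] -> [-16]
  [-9, 44, 26, -16, 26, -35, -37, -16, 44, -24] -> [44, 26, 26, 44] -> [-44, -26, -26, -44] -> [-44]
  [-18, 28, -46, 28, 4, -4] -> [28, 28] -> [-28, -28] -> [-28]
  probe: [39, 6, -48, 38, -44, 0, -45, -14, 49] -> [39, 38, 49] -> [-39, -38, -49] -> [-39]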